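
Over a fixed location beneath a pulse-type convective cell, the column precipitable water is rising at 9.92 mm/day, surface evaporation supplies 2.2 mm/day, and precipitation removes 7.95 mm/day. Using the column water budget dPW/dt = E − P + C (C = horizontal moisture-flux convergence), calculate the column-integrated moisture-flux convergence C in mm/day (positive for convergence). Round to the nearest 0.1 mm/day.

C ≈ 15.7 mm/day

dPW/dt = +9.92 mm/day.
C = dPW/dt − E + P = (+9.92) − 2.2 + 7.95 = 15.7 mm/day.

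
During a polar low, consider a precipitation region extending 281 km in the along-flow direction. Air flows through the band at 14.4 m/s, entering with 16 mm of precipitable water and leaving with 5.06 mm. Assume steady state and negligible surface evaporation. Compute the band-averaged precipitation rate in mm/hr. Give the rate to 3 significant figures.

R ≈ 2.02 mm/hr

Column moisture flux per unit crosswind length is F = V × PW.
Inflow: F_in = 14.4 × 16 = 230.4 mm·m/s
Outflow: F_out = 14.4 × 5.06 = 72.864 mm·m/s
Steady-state rate R = (F_in − F_out)/L = (230.4 − 72.864) / 281000 m = 5.606e-04 mm/s.
R = 5.606e-04 × 3600 = 2.02 mm/hr.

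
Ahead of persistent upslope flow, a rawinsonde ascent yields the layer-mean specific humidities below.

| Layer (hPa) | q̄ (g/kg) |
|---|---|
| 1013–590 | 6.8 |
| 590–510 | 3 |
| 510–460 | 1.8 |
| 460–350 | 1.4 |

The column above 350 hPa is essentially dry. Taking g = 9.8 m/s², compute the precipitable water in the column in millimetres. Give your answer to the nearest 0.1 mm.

Precipitable water is the column-integrated vapour mass per unit area: PW = (1/g) Σ q̄ Δp, with q in kg/kg and Δp in Pa (1 kg/m² of water = 1 mm).
Layer 1013–590 hPa: Δp = 423 hPa = 42300 Pa, q̄ = 0.0068 kg/kg → 0.0068 × 42300 / 9.8 = 29.35 mm
Layer 590–510 hPa: Δp = 80 hPa = 8000 Pa, q̄ = 0.003 kg/kg → 0.003 × 8000 / 9.8 = 2.45 mm
Layer 510–460 hPa: Δp = 50 hPa = 5000 Pa, q̄ = 0.0018 kg/kg → 0.0018 × 5000 / 9.8 = 0.92 mm
Layer 460–350 hPa: Δp = 110 hPa = 11000 Pa, q̄ = 0.0014 kg/kg → 0.0014 × 11000 / 9.8 = 1.57 mm
PW = 29.35 + 2.45 + 0.92 + 1.57 = 34.29 ≈ 34.3 mm.

PW ≈ 34.3 mm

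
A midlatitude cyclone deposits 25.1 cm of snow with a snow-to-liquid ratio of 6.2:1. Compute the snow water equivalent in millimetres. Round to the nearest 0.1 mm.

SWE ≈ 40.5 mm

SWE = snow depth / ratio = 25.1 cm / 6.2 = 4.048 cm = 40.5 mm.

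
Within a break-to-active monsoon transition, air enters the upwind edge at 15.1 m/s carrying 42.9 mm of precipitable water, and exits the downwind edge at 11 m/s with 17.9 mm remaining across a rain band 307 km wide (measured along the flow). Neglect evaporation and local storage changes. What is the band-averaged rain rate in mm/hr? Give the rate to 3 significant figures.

Column moisture flux per unit crosswind length is F = V × PW.
Inflow: F_in = 15.1 × 42.9 = 647.79 mm·m/s
Outflow: F_out = 11 × 17.9 = 196.9 mm·m/s
Steady-state rate R = (F_in − F_out)/L = (647.79 − 196.9) / 307000 m = 1.469e-03 mm/s.
R = 1.469e-03 × 3600 = 5.29 mm/hr.

R ≈ 5.29 mm/hr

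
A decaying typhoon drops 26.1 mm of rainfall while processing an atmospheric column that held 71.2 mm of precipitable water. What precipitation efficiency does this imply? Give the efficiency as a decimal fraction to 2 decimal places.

ε ≈ 0.37

ε = rainfall / PW = 26.1 / 71.2 = 0.37.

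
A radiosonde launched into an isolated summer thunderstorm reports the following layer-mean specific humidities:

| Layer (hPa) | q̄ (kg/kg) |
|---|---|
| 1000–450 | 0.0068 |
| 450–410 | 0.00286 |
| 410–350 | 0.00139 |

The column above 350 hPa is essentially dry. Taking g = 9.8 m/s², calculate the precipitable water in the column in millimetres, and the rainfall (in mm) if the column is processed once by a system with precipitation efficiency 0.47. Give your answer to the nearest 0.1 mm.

Precipitable water is the column-integrated vapour mass per unit area: PW = (1/g) Σ q̄ Δp, with q in kg/kg and Δp in Pa (1 kg/m² of water = 1 mm).
Layer 1000–450 hPa: Δp = 550 hPa = 55000 Pa, q̄ = 0.0068 kg/kg → 0.0068 × 55000 / 9.8 = 38.16 mm
Layer 450–410 hPa: Δp = 40 hPa = 4000 Pa, q̄ = 0.00286 kg/kg → 0.00286 × 4000 / 9.8 = 1.17 mm
Layer 410–350 hPa: Δp = 60 hPa = 6000 Pa, q̄ = 0.00139 kg/kg → 0.00139 × 6000 / 9.8 = 0.85 mm
PW = 38.16 + 1.17 + 0.85 = 40.18 ≈ 40.2 mm.
Rainfall = ε × PW = 0.47 × 40.2 = 18.9 mm.

PW ≈ 40.2 mm; rainfall ≈ 18.9 mm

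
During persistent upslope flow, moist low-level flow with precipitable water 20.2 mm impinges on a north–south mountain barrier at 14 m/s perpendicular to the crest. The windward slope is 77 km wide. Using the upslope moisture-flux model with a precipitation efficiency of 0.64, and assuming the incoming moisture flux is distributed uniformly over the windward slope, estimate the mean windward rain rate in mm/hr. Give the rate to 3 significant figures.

R ≈ 8.46 mm/hr

Incoming column moisture flux per unit ridge length: F = V × PW = 14 × 20.2 = 282.8 mm·m/s.
Spread over the 77 km slope with efficiency ε = 0.64: R = ε·F/W = 0.64 × 282.8 / 77000 m = 2.351e-03 mm/s.
R = 2.351e-03 × 3600 = 8.46 mm/hr.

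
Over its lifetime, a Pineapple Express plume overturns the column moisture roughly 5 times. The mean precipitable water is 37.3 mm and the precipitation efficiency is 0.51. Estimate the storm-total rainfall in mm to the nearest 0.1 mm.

rainfall ≈ 95.1 mm

Each cycle deposits ε × PW = 0.51 × 37.3 = 19.023 mm.
Over 5 cycles: 5 × 19.023 = 95.1 mm.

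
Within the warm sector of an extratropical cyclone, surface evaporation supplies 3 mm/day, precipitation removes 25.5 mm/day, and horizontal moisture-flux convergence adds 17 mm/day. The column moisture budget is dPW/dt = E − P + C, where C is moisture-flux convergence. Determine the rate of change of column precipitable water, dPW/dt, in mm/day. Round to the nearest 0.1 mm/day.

dPW/dt ≈ -5.5 mm/day

dPW/dt = E − P + C = 3 − 25.5 + (17) = -5.5 mm/day.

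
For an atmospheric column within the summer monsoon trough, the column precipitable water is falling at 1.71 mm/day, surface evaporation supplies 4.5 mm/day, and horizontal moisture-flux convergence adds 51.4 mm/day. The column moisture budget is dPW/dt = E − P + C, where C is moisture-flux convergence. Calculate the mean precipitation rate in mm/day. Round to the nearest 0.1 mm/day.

P ≈ 57.6 mm/day

dPW/dt = -1.71 mm/day.
P = E + C − dPW/dt = 4.5 + (51.4) − (-1.71) = 57.6 mm/day.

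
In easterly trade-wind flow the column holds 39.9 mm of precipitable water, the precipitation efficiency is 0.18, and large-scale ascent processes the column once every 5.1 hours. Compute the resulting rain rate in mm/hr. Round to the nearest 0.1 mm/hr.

Each overturning extracts ε × PW = 0.18 × 39.9 = 7.182 mm.
Rate = ε·PW / τ = 7.182 / 5.1 h = 1.4 mm/hr.

R ≈ 1.4 mm/hr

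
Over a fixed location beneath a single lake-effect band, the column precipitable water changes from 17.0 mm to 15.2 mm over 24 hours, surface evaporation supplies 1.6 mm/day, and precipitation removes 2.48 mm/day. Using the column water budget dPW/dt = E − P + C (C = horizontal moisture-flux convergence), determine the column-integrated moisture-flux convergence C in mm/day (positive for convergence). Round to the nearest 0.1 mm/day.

C ≈ -0.9 mm/day

dPW/dt = (15.2 − 17.0) mm / (24/24 day) = -1.800 mm/day.
C = dPW/dt − E + P = (-1.800) − 1.6 + 2.48 = -0.9 mm/day.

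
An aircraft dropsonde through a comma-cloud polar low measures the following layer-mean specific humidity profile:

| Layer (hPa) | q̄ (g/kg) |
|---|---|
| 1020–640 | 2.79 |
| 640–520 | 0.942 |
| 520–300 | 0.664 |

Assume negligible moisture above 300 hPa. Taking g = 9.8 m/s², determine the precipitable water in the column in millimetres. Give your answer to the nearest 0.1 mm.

Precipitable water is the column-integrated vapour mass per unit area: PW = (1/g) Σ q̄ Δp, with q in kg/kg and Δp in Pa (1 kg/m² of water = 1 mm).
Layer 1020–640 hPa: Δp = 380 hPa = 38000 Pa, q̄ = 0.00279 kg/kg → 0.00279 × 38000 / 9.8 = 10.82 mm
Layer 640–520 hPa: Δp = 120 hPa = 12000 Pa, q̄ = 0.000942 kg/kg → 0.000942 × 12000 / 9.8 = 1.15 mm
Layer 520–300 hPa: Δp = 220 hPa = 22000 Pa, q̄ = 0.000664 kg/kg → 0.000664 × 22000 / 9.8 = 1.49 mm
PW = 10.82 + 1.15 + 1.49 = 13.46 ≈ 13.5 mm.

PW ≈ 13.5 mm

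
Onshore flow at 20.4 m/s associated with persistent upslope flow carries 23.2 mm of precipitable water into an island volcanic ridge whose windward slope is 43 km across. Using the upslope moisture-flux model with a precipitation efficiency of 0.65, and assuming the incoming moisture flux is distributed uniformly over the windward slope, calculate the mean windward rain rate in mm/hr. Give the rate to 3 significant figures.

R ≈ 25.8 mm/hr

Incoming column moisture flux per unit ridge length: F = V × PW = 20.4 × 23.2 = 473.28 mm·m/s.
Spread over the 43 km slope with efficiency ε = 0.65: R = ε·F/W = 0.65 × 473.28 / 43000 m = 7.154e-03 mm/s.
R = 7.154e-03 × 3600 = 25.8 mm/hr.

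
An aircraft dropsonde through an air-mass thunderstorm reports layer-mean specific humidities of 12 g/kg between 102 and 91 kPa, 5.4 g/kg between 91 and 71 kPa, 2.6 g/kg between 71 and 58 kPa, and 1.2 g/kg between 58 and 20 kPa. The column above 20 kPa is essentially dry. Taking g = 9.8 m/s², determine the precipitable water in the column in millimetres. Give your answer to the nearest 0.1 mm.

PW ≈ 32.6 mm

Precipitable water is the column-integrated vapour mass per unit area: PW = (1/g) Σ q̄ Δp, with q in kg/kg and Δp in Pa (1 kg/m² of water = 1 mm).
Layer 102–91 kPa: Δp = 110 hPa = 11000 Pa, q̄ = 0.012 kg/kg → 0.012 × 11000 / 9.8 = 13.47 mm
Layer 91–71 kPa: Δp = 200 hPa = 20000 Pa, q̄ = 0.0054 kg/kg → 0.0054 × 20000 / 9.8 = 11.02 mm
Layer 71–58 kPa: Δp = 130 hPa = 13000 Pa, q̄ = 0.0026 kg/kg → 0.0026 × 13000 / 9.8 = 3.45 mm
Layer 58–20 kPa: Δp = 380 hPa = 38000 Pa, q̄ = 0.0012 kg/kg → 0.0012 × 38000 / 9.8 = 4.65 mm
PW = 13.47 + 11.02 + 3.45 + 4.65 = 32.59 ≈ 32.6 mm.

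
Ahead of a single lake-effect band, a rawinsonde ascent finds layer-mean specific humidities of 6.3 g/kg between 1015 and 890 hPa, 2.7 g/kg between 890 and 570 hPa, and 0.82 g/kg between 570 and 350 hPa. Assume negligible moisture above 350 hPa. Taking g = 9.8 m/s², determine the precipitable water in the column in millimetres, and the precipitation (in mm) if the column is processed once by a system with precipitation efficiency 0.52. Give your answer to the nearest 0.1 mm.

Precipitable water is the column-integrated vapour mass per unit area: PW = (1/g) Σ q̄ Δp, with q in kg/kg and Δp in Pa (1 kg/m² of water = 1 mm).
Layer 1015–890 hPa: Δp = 125 hPa = 12500 Pa, q̄ = 0.0063 kg/kg → 0.0063 × 12500 / 9.8 = 8.04 mm
Layer 890–570 hPa: Δp = 320 hPa = 32000 Pa, q̄ = 0.0027 kg/kg → 0.0027 × 32000 / 9.8 = 8.82 mm
Layer 570–350 hPa: Δp = 220 hPa = 22000 Pa, q̄ = 0.00082 kg/kg → 0.00082 × 22000 / 9.8 = 1.84 mm
PW = 8.04 + 8.82 + 1.84 = 18.70 ≈ 18.7 mm.
Precipitation = ε × PW = 0.52 × 18.7 = 9.7 mm.

PW ≈ 18.7 mm; precipitation ≈ 9.7 mm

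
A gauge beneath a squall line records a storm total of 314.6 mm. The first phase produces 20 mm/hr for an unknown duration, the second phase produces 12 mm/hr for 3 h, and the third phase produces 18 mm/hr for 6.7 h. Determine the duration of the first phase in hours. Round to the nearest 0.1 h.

Known phases: 12 × 3 + 18 × 6.7 = 36 + 120.6 = 156.6 mm.
Remaining depth = 314.6 − 156.6 = 158 mm.
Duration = 158 / 20 = 7.9 h.

duration ≈ 7.9 h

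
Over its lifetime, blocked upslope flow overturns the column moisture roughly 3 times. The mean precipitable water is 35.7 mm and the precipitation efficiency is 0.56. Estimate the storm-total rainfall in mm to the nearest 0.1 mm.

Each cycle deposits ε × PW = 0.56 × 35.7 = 19.992 mm.
Over 3 cycles: 3 × 19.992 = 60.0 mm.

rainfall ≈ 60.0 mm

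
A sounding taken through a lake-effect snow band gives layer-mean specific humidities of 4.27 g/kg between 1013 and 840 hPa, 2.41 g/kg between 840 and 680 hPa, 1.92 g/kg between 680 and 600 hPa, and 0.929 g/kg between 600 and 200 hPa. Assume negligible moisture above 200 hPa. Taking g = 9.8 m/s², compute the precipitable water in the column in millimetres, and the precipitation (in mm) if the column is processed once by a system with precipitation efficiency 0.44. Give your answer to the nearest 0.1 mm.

Precipitable water is the column-integrated vapour mass per unit area: PW = (1/g) Σ q̄ Δp, with q in kg/kg and Δp in Pa (1 kg/m² of water = 1 mm).
Layer 1013–840 hPa: Δp = 173 hPa = 17300 Pa, q̄ = 0.00427 kg/kg → 0.00427 × 17300 / 9.8 = 7.54 mm
Layer 840–680 hPa: Δp = 160 hPa = 16000 Pa, q̄ = 0.00241 kg/kg → 0.00241 × 16000 / 9.8 = 3.93 mm
Layer 680–600 hPa: Δp = 80 hPa = 8000 Pa, q̄ = 0.00192 kg/kg → 0.00192 × 8000 / 9.8 = 1.57 mm
Layer 600–200 hPa: Δp = 400 hPa = 40000 Pa, q̄ = 0.000929 kg/kg → 0.000929 × 40000 / 9.8 = 3.79 mm
PW = 7.54 + 3.93 + 1.57 + 3.79 = 16.83 ≈ 16.8 mm.
Precipitation = ε × PW = 0.44 × 16.8 = 7.4 mm.

PW ≈ 16.8 mm; precipitation ≈ 7.4 mm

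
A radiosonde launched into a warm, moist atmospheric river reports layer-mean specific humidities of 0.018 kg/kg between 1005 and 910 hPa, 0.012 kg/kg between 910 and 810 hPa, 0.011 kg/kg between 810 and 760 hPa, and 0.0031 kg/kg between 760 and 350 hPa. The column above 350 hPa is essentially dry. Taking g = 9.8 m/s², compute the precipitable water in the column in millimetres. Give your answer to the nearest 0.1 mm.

Precipitable water is the column-integrated vapour mass per unit area: PW = (1/g) Σ q̄ Δp, with q in kg/kg and Δp in Pa (1 kg/m² of water = 1 mm).
Layer 1005–910 hPa: Δp = 95 hPa = 9500 Pa, q̄ = 0.018 kg/kg → 0.018 × 9500 / 9.8 = 17.45 mm
Layer 910–810 hPa: Δp = 100 hPa = 10000 Pa, q̄ = 0.012 kg/kg → 0.012 × 10000 / 9.8 = 12.24 mm
Layer 810–760 hPa: Δp = 50 hPa = 5000 Pa, q̄ = 0.011 kg/kg → 0.011 × 5000 / 9.8 = 5.61 mm
Layer 760–350 hPa: Δp = 410 hPa = 41000 Pa, q̄ = 0.0031 kg/kg → 0.0031 × 41000 / 9.8 = 12.97 mm
PW = 17.45 + 12.24 + 5.61 + 12.97 = 48.27 ≈ 48.3 mm.

PW ≈ 48.3 mm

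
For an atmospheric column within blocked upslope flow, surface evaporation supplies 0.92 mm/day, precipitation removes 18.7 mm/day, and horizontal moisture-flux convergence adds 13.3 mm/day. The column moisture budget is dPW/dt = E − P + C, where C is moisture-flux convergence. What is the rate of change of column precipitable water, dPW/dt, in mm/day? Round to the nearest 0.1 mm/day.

dPW/dt ≈ -4.5 mm/day

dPW/dt = E − P + C = 0.92 − 18.7 + (13.3) = -4.5 mm/day.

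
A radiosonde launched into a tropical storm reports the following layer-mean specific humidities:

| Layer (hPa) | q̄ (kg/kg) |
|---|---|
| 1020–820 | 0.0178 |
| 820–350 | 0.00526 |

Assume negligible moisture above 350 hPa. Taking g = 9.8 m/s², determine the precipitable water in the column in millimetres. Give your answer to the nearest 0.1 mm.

Precipitable water is the column-integrated vapour mass per unit area: PW = (1/g) Σ q̄ Δp, with q in kg/kg and Δp in Pa (1 kg/m² of water = 1 mm).
Layer 1020–820 hPa: Δp = 200 hPa = 20000 Pa, q̄ = 0.0178 kg/kg → 0.0178 × 20000 / 9.8 = 36.33 mm
Layer 820–350 hPa: Δp = 470 hPa = 47000 Pa, q̄ = 0.00526 kg/kg → 0.00526 × 47000 / 9.8 = 25.23 mm
PW = 36.33 + 25.23 = 61.56 ≈ 61.6 mm.

PW ≈ 61.6 mm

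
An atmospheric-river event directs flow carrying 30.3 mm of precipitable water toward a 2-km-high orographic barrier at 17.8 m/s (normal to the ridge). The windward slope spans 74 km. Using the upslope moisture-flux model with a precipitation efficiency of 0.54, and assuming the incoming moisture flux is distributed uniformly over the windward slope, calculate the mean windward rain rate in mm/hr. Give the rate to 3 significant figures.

R ≈ 14.2 mm/hr

Incoming column moisture flux per unit ridge length: F = V × PW = 17.8 × 30.3 = 539.34 mm·m/s.
Spread over the 74 km slope with efficiency ε = 0.54: R = ε·F/W = 0.54 × 539.34 / 74000 m = 3.936e-03 mm/s.
R = 3.936e-03 × 3600 = 14.2 mm/hr.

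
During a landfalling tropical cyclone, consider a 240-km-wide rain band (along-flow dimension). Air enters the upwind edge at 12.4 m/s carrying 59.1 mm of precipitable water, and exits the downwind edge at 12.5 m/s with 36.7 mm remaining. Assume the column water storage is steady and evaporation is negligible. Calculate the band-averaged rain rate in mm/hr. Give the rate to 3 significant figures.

R ≈ 4.11 mm/hr

Column moisture flux per unit crosswind length is F = V × PW.
Inflow: F_in = 12.4 × 59.1 = 732.84 mm·m/s
Outflow: F_out = 12.5 × 36.7 = 458.75 mm·m/s
Steady-state rate R = (F_in − F_out)/L = (732.84 − 458.75) / 240000 m = 1.142e-03 mm/s.
R = 1.142e-03 × 3600 = 4.11 mm/hr.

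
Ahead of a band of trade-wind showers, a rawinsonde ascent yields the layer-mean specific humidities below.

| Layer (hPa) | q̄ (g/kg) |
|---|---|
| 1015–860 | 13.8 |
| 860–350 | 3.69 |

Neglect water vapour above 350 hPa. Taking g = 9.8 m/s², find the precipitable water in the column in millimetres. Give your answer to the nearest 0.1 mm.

Precipitable water is the column-integrated vapour mass per unit area: PW = (1/g) Σ q̄ Δp, with q in kg/kg and Δp in Pa (1 kg/m² of water = 1 mm).
Layer 1015–860 hPa: Δp = 155 hPa = 15500 Pa, q̄ = 0.0138 kg/kg → 0.0138 × 15500 / 9.8 = 21.83 mm
Layer 860–350 hPa: Δp = 510 hPa = 51000 Pa, q̄ = 0.00369 kg/kg → 0.00369 × 51000 / 9.8 = 19.20 mm
PW = 21.83 + 19.20 = 41.03 ≈ 41.0 mm.

PW ≈ 41.0 mm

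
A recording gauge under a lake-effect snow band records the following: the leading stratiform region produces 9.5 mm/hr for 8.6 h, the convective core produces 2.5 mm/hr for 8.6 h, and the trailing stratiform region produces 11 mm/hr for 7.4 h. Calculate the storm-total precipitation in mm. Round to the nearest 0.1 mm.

total ≈ 184.6 mm

Total = Σ Rᵢ Δtᵢ = 9.5 × 8.6 + 2.5 × 8.6 + 11 × 7.4
      = 81.7 + 21.5 + 81.4 = 184.6 mm.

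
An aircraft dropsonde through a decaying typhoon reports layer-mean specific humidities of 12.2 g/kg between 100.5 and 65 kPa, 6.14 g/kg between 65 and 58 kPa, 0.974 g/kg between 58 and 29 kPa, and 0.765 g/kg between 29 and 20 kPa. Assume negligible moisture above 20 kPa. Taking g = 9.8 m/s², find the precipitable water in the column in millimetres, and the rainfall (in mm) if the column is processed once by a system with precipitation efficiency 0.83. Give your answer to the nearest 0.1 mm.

PW ≈ 52.2 mm; rainfall ≈ 43.3 mm

Precipitable water is the column-integrated vapour mass per unit area: PW = (1/g) Σ q̄ Δp, with q in kg/kg and Δp in Pa (1 kg/m² of water = 1 mm).
Layer 100.5–65 kPa: Δp = 355 hPa = 35500 Pa, q̄ = 0.0122 kg/kg → 0.0122 × 35500 / 9.8 = 44.19 mm
Layer 65–58 kPa: Δp = 70 hPa = 7000 Pa, q̄ = 0.00614 kg/kg → 0.00614 × 7000 / 9.8 = 4.39 mm
Layer 58–29 kPa: Δp = 290 hPa = 29000 Pa, q̄ = 0.000974 kg/kg → 0.000974 × 29000 / 9.8 = 2.88 mm
Layer 29–20 kPa: Δp = 90 hPa = 9000 Pa, q̄ = 0.000765 kg/kg → 0.000765 × 9000 / 9.8 = 0.70 mm
PW = 44.19 + 4.39 + 2.88 + 0.70 = 52.16 ≈ 52.2 mm.
Rainfall = ε × PW = 0.83 × 52.2 = 43.3 mm.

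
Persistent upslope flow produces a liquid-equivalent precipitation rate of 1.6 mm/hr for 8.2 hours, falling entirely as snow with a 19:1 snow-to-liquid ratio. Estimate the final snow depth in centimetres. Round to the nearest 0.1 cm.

Liquid-equivalent depth = 1.6 × 8.2 = 13.12 mm.
Snow depth = 13.12 mm × 19 = 249.28 mm = 24.9 cm.

snow depth ≈ 24.9 cm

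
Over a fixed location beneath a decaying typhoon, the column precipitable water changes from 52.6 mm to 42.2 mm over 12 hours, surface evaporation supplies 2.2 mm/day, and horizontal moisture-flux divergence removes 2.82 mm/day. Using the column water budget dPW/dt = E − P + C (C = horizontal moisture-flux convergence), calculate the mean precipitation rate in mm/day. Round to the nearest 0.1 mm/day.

dPW/dt = (42.2 − 52.6) mm / (12/24 day) = -20.800 mm/day.
P = E + C − dPW/dt = 2.2 + (-2.82) − (-20.800) = 20.2 mm/day.

P ≈ 20.2 mm/day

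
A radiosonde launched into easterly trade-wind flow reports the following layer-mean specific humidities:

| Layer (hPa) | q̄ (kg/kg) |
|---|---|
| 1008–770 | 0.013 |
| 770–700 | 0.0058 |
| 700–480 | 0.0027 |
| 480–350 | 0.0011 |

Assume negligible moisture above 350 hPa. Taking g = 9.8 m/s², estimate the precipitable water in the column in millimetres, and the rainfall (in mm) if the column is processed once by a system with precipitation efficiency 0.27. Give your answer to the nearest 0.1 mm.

Precipitable water is the column-integrated vapour mass per unit area: PW = (1/g) Σ q̄ Δp, with q in kg/kg and Δp in Pa (1 kg/m² of water = 1 mm).
Layer 1008–770 hPa: Δp = 238 hPa = 23800 Pa, q̄ = 0.013 kg/kg → 0.013 × 23800 / 9.8 = 31.57 mm
Layer 770–700 hPa: Δp = 70 hPa = 7000 Pa, q̄ = 0.0058 kg/kg → 0.0058 × 7000 / 9.8 = 4.14 mm
Layer 700–480 hPa: Δp = 220 hPa = 22000 Pa, q̄ = 0.0027 kg/kg → 0.0027 × 22000 / 9.8 = 6.06 mm
Layer 480–350 hPa: Δp = 130 hPa = 13000 Pa, q̄ = 0.0011 kg/kg → 0.0011 × 13000 / 9.8 = 1.46 mm
PW = 31.57 + 4.14 + 6.06 + 1.46 = 43.23 ≈ 43.2 mm.
Rainfall = ε × PW = 0.27 × 43.2 = 11.7 mm.

PW ≈ 43.2 mm; rainfall ≈ 11.7 mm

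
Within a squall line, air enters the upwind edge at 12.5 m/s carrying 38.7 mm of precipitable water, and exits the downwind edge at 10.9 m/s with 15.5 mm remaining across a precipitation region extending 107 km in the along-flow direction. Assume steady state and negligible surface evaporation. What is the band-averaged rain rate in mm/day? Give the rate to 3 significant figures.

R ≈ 254 mm/day

Column moisture flux per unit crosswind length is F = V × PW.
Inflow: F_in = 12.5 × 38.7 = 483.75 mm·m/s
Outflow: F_out = 10.9 × 15.5 = 168.95 mm·m/s
Steady-state rate R = (F_in − F_out)/L = (483.75 − 168.95) / 107000 m = 2.942e-03 mm/s.
R = 2.942e-03 × 3600 × 24 = 254 mm/day.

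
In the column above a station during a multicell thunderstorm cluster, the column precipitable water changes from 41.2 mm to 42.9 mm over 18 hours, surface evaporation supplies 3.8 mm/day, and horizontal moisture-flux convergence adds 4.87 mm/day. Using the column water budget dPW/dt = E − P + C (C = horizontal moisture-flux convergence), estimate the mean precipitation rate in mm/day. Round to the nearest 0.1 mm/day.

dPW/dt = (42.9 − 41.2) mm / (18/24 day) = +2.267 mm/day.
P = E + C − dPW/dt = 3.8 + (4.87) − (+2.267) = 6.4 mm/day.

P ≈ 6.4 mm/day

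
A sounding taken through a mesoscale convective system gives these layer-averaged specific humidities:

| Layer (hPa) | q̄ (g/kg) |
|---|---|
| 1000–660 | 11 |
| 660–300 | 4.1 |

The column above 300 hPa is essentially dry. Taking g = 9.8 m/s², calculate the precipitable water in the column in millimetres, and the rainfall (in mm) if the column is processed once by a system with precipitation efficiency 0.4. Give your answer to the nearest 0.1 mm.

Precipitable water is the column-integrated vapour mass per unit area: PW = (1/g) Σ q̄ Δp, with q in kg/kg and Δp in Pa (1 kg/m² of water = 1 mm).
Layer 1000–660 hPa: Δp = 340 hPa = 34000 Pa, q̄ = 0.011 kg/kg → 0.011 × 34000 / 9.8 = 38.16 mm
Layer 660–300 hPa: Δp = 360 hPa = 36000 Pa, q̄ = 0.0041 kg/kg → 0.0041 × 36000 / 9.8 = 15.06 mm
PW = 38.16 + 15.06 = 53.22 ≈ 53.2 mm.
Rainfall = ε × PW = 0.4 × 53.2 = 21.3 mm.

PW ≈ 53.2 mm; rainfall ≈ 21.3 mm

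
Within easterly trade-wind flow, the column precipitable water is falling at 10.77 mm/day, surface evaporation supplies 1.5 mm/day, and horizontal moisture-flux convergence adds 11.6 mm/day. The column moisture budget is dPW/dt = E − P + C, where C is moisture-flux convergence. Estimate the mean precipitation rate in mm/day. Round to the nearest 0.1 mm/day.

dPW/dt = -10.77 mm/day.
P = E + C − dPW/dt = 1.5 + (11.6) − (-10.77) = 23.9 mm/day.

P ≈ 23.9 mm/day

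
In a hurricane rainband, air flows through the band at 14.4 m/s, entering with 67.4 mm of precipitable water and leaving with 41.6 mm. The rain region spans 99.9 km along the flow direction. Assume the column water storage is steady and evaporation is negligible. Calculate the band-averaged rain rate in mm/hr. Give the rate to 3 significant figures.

Column moisture flux per unit crosswind length is F = V × PW.
Inflow: F_in = 14.4 × 67.4 = 970.56 mm·m/s
Outflow: F_out = 14.4 × 41.6 = 599.04 mm·m/s
Steady-state rate R = (F_in − F_out)/L = (970.56 − 599.04) / 99900 m = 3.719e-03 mm/s.
R = 3.719e-03 × 3600 = 13.4 mm/hr.

R ≈ 13.4 mm/hr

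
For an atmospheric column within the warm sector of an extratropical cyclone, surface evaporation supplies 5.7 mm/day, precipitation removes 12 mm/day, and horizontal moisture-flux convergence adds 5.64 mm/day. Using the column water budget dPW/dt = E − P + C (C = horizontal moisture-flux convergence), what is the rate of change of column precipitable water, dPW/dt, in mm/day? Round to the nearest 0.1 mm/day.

dPW/dt = E − P + C = 5.7 − 12 + (5.64) = -0.7 mm/day.

dPW/dt ≈ -0.7 mm/day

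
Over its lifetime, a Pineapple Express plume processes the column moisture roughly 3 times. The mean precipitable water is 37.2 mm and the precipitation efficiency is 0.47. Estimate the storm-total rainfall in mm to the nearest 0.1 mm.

rainfall ≈ 52.5 mm

Each cycle deposits ε × PW = 0.47 × 37.2 = 17.484 mm.
Over 3 cycles: 3 × 17.484 = 52.5 mm.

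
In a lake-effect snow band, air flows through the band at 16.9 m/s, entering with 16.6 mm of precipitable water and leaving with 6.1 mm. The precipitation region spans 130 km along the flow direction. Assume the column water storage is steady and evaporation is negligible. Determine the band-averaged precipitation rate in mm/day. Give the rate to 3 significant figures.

Column moisture flux per unit crosswind length is F = V × PW.
Inflow: F_in = 16.9 × 16.6 = 280.54 mm·m/s
Outflow: F_out = 16.9 × 6.1 = 103.09 mm·m/s
Steady-state rate R = (F_in − F_out)/L = (280.54 − 103.09) / 130000 m = 1.365e-03 mm/s.
R = 1.365e-03 × 3600 × 24 = 118 mm/day.

R ≈ 118 mm/day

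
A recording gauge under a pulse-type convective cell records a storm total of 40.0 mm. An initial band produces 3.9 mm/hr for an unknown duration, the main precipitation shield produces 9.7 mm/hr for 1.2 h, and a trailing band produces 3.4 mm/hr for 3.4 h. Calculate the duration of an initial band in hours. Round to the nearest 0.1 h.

Known phases: 9.7 × 1.2 + 3.4 × 3.4 = 11.64 + 11.56 = 23.2 mm.
Remaining depth = 40.0 − 23.2 = 16.8 mm.
Duration = 16.8 / 3.9 = 4.3 h.

duration ≈ 4.3 h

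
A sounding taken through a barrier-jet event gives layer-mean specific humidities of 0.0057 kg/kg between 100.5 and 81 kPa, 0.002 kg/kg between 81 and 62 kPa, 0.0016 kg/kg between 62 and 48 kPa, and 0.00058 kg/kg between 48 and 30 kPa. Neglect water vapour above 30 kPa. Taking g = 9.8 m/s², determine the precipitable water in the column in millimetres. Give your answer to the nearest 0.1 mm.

PW ≈ 18.6 mm

Precipitable water is the column-integrated vapour mass per unit area: PW = (1/g) Σ q̄ Δp, with q in kg/kg and Δp in Pa (1 kg/m² of water = 1 mm).
Layer 100.5–81 kPa: Δp = 195 hPa = 19500 Pa, q̄ = 0.0057 kg/kg → 0.0057 × 19500 / 9.8 = 11.34 mm
Layer 81–62 kPa: Δp = 190 hPa = 19000 Pa, q̄ = 0.002 kg/kg → 0.002 × 19000 / 9.8 = 3.88 mm
Layer 62–48 kPa: Δp = 140 hPa = 14000 Pa, q̄ = 0.0016 kg/kg → 0.0016 × 14000 / 9.8 = 2.29 mm
Layer 48–30 kPa: Δp = 180 hPa = 18000 Pa, q̄ = 0.00058 kg/kg → 0.00058 × 18000 / 9.8 = 1.07 mm
PW = 11.34 + 3.88 + 2.29 + 1.07 = 18.58 ≈ 18.6 mm.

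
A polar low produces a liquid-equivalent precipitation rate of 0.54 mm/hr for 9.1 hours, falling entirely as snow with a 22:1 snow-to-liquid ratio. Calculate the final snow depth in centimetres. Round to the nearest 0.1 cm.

snow depth ≈ 10.8 cm

Liquid-equivalent depth = 0.54 × 9.1 = 4.914 mm.
Snow depth = 4.914 mm × 22 = 108.108 mm = 10.8 cm.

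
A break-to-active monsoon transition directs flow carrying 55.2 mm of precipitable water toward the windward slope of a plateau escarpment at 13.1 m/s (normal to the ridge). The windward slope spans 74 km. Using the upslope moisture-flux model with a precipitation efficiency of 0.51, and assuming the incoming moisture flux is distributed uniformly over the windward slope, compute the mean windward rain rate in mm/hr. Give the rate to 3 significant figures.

Incoming column moisture flux per unit ridge length: F = V × PW = 13.1 × 55.2 = 723.12 mm·m/s.
Spread over the 74 km slope with efficiency ε = 0.51: R = ε·F/W = 0.51 × 723.12 / 74000 m = 4.984e-03 mm/s.
R = 4.984e-03 × 3600 = 17.9 mm/hr.

R ≈ 17.9 mm/hr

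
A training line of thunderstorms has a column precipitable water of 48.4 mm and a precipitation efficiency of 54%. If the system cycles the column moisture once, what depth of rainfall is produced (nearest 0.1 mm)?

rainfall ≈ 26.1 mm

Rainfall = ε × PW = 0.54 × 48.4 = 26.1 mm.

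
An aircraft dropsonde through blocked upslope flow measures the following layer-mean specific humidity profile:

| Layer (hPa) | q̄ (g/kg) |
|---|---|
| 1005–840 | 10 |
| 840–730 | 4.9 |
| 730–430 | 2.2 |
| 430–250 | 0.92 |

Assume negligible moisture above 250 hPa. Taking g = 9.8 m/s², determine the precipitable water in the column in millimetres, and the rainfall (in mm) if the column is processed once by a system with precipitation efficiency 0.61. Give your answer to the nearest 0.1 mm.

Precipitable water is the column-integrated vapour mass per unit area: PW = (1/g) Σ q̄ Δp, with q in kg/kg and Δp in Pa (1 kg/m² of water = 1 mm).
Layer 1005–840 hPa: Δp = 165 hPa = 16500 Pa, q̄ = 0.01 kg/kg → 0.01 × 16500 / 9.8 = 16.84 mm
Layer 840–730 hPa: Δp = 110 hPa = 11000 Pa, q̄ = 0.0049 kg/kg → 0.0049 × 11000 / 9.8 = 5.50 mm
Layer 730–430 hPa: Δp = 300 hPa = 30000 Pa, q̄ = 0.0022 kg/kg → 0.0022 × 30000 / 9.8 = 6.73 mm
Layer 430–250 hPa: Δp = 180 hPa = 18000 Pa, q̄ = 0.00092 kg/kg → 0.00092 × 18000 / 9.8 = 1.69 mm
PW = 16.84 + 5.50 + 6.73 + 1.69 = 30.76 ≈ 30.8 mm.
Rainfall = ε × PW = 0.61 × 30.8 = 18.8 mm.

PW ≈ 30.8 mm; rainfall ≈ 18.8 mm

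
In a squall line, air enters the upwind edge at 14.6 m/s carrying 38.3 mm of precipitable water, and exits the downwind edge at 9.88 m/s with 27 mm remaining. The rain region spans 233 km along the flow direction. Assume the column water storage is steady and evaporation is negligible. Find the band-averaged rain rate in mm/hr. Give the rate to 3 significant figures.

R ≈ 4.52 mm/hr

Column moisture flux per unit crosswind length is F = V × PW.
Inflow: F_in = 14.6 × 38.3 = 559.18 mm·m/s
Outflow: F_out = 9.88 × 27 = 266.76 mm·m/s
Steady-state rate R = (F_in − F_out)/L = (559.18 − 266.76) / 233000 m = 1.255e-03 mm/s.
R = 1.255e-03 × 3600 = 4.52 mm/hr.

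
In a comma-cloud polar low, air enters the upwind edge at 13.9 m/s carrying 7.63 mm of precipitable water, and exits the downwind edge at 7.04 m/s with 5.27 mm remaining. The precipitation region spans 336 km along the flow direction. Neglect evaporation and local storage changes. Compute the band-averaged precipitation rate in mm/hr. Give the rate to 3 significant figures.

Column moisture flux per unit crosswind length is F = V × PW.
Inflow: F_in = 13.9 × 7.63 = 106.057 mm·m/s
Outflow: F_out = 7.04 × 5.27 = 37.1008 mm·m/s
Steady-state rate R = (F_in − F_out)/L = (106.057 − 37.1008) / 336000 m = 2.052e-04 mm/s.
R = 2.052e-04 × 3600 = 0.739 mm/hr.

R ≈ 0.739 mm/hr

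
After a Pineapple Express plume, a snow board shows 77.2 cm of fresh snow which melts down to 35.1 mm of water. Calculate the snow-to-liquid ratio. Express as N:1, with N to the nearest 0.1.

ratio ≈ 22.0

Ratio = snow depth / SWE = 772 mm / 35.1 mm = 22.0, i.e. 22.0:1.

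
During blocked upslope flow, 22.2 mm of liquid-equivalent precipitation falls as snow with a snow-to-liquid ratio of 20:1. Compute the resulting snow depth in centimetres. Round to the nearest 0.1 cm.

snow depth ≈ 44.4 cm

Snow depth = liquid × ratio = 22.2 mm × 20 = 444 mm = 44.4 cm.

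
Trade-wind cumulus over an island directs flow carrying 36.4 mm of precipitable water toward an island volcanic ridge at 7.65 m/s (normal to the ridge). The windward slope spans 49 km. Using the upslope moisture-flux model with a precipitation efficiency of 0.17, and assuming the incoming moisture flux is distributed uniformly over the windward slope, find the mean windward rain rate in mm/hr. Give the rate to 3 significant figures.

R ≈ 3.48 mm/hr

Incoming column moisture flux per unit ridge length: F = V × PW = 7.65 × 36.4 = 278.46 mm·m/s.
Spread over the 49 km slope with efficiency ε = 0.17: R = ε·F/W = 0.17 × 278.46 / 49000 m = 9.661e-04 mm/s.
R = 9.661e-04 × 3600 = 3.48 mm/hr.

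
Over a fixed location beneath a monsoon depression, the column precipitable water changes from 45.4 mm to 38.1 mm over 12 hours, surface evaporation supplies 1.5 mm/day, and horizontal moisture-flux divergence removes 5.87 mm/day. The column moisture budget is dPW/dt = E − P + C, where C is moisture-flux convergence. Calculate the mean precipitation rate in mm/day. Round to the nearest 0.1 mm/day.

dPW/dt = (38.1 − 45.4) mm / (12/24 day) = -14.600 mm/day.
P = E + C − dPW/dt = 1.5 + (-5.87) − (-14.600) = 10.2 mm/day.

P ≈ 10.2 mm/day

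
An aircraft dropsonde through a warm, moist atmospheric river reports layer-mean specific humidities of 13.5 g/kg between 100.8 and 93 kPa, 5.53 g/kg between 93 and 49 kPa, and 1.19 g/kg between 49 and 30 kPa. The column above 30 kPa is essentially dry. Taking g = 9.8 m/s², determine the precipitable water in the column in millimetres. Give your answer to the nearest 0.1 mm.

PW ≈ 37.9 mm

Precipitable water is the column-integrated vapour mass per unit area: PW = (1/g) Σ q̄ Δp, with q in kg/kg and Δp in Pa (1 kg/m² of water = 1 mm).
Layer 100.8–93 kPa: Δp = 78 hPa = 7800 Pa, q̄ = 0.0135 kg/kg → 0.0135 × 7800 / 9.8 = 10.74 mm
Layer 93–49 kPa: Δp = 440 hPa = 44000 Pa, q̄ = 0.00553 kg/kg → 0.00553 × 44000 / 9.8 = 24.83 mm
Layer 49–30 kPa: Δp = 190 hPa = 19000 Pa, q̄ = 0.00119 kg/kg → 0.00119 × 19000 / 9.8 = 2.31 mm
PW = 10.74 + 24.83 + 2.31 = 37.88 ≈ 37.9 mm.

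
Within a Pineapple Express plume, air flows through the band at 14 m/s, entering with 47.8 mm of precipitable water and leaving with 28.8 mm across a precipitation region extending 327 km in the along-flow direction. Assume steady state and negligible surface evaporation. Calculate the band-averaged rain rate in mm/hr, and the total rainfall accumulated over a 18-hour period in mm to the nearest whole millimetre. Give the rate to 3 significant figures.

R ≈ 2.93 mm/hr; total ≈ 53 mm

Column moisture flux per unit crosswind length is F = V × PW.
Inflow: F_in = 14 × 47.8 = 669.2 mm·m/s
Outflow: F_out = 14 × 28.8 = 403.2 mm·m/s
Steady-state rate R = (F_in − F_out)/L = (669.2 − 403.2) / 327000 m = 8.135e-04 mm/s.
R = 8.135e-04 × 3600 = 2.93 mm/hr.
Over 18 h: total = 2.93 × 18 = 52.74 ≈ 53 mm.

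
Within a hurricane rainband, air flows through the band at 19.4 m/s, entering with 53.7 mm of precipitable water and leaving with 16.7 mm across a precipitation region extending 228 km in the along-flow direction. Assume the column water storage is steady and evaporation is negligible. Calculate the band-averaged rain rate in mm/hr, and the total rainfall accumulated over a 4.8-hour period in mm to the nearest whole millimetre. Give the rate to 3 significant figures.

Column moisture flux per unit crosswind length is F = V × PW.
Inflow: F_in = 19.4 × 53.7 = 1041.78 mm·m/s
Outflow: F_out = 19.4 × 16.7 = 323.98 mm·m/s
Steady-state rate R = (F_in − F_out)/L = (1041.78 − 323.98) / 228000 m = 3.148e-03 mm/s.
R = 3.148e-03 × 3600 = 11.3 mm/hr.
Over 4.8 h: total = 11.3 × 4.8 = 54.24 ≈ 54 mm.

R ≈ 11.3 mm/hr; total ≈ 54 mm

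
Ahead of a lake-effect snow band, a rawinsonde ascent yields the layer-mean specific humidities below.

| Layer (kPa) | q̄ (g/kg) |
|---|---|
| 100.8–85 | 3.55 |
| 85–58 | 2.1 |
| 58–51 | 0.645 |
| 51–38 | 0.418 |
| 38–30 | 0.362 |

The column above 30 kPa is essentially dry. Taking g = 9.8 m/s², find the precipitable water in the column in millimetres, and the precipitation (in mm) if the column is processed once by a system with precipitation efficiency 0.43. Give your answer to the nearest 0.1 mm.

Precipitable water is the column-integrated vapour mass per unit area: PW = (1/g) Σ q̄ Δp, with q in kg/kg and Δp in Pa (1 kg/m² of water = 1 mm).
Layer 100.8–85 kPa: Δp = 158 hPa = 15800 Pa, q̄ = 0.00355 kg/kg → 0.00355 × 15800 / 9.8 = 5.72 mm
Layer 85–58 kPa: Δp = 270 hPa = 27000 Pa, q̄ = 0.0021 kg/kg → 0.0021 × 27000 / 9.8 = 5.79 mm
Layer 58–51 kPa: Δp = 70 hPa = 7000 Pa, q̄ = 0.000645 kg/kg → 0.000645 × 7000 / 9.8 = 0.46 mm
Layer 51–38 kPa: Δp = 130 hPa = 13000 Pa, q̄ = 0.000418 kg/kg → 0.000418 × 13000 / 9.8 = 0.55 mm
Layer 38–30 kPa: Δp = 80 hPa = 8000 Pa, q̄ = 0.000362 kg/kg → 0.000362 × 8000 / 9.8 = 0.30 mm
PW = 5.72 + 5.79 + 0.46 + 0.55 + 0.30 = 12.82 ≈ 12.8 mm.
Precipitation = ε × PW = 0.43 × 12.8 = 5.5 mm.

PW ≈ 12.8 mm; precipitation ≈ 5.5 mm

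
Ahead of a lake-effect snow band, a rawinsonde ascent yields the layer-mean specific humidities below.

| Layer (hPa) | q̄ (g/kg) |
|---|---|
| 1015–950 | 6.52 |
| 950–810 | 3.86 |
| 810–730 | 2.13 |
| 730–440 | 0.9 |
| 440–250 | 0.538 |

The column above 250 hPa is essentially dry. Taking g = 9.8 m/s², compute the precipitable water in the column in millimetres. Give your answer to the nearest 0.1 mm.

PW ≈ 15.3 mm

Precipitable water is the column-integrated vapour mass per unit area: PW = (1/g) Σ q̄ Δp, with q in kg/kg and Δp in Pa (1 kg/m² of water = 1 mm).
Layer 1015–950 hPa: Δp = 65 hPa = 6500 Pa, q̄ = 0.00652 kg/kg → 0.00652 × 6500 / 9.8 = 4.32 mm
Layer 950–810 hPa: Δp = 140 hPa = 14000 Pa, q̄ = 0.00386 kg/kg → 0.00386 × 14000 / 9.8 = 5.51 mm
Layer 810–730 hPa: Δp = 80 hPa = 8000 Pa, q̄ = 0.00213 kg/kg → 0.00213 × 8000 / 9.8 = 1.74 mm
Layer 730–440 hPa: Δp = 290 hPa = 29000 Pa, q̄ = 0.0009 kg/kg → 0.0009 × 29000 / 9.8 = 2.66 mm
Layer 440–250 hPa: Δp = 190 hPa = 19000 Pa, q̄ = 0.000538 kg/kg → 0.000538 × 19000 / 9.8 = 1.04 mm
PW = 4.32 + 5.51 + 1.74 + 2.66 + 1.04 = 15.27 ≈ 15.3 mm.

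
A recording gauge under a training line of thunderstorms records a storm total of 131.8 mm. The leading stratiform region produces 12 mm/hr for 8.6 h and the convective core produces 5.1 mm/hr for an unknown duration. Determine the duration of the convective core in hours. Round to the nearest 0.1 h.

Known phases: 12 × 8.6 = 103.2 mm.
Remaining depth = 131.8 − 103.2 = 28.6 mm.
Duration = 28.6 / 5.1 = 5.6 h.

duration ≈ 5.6 h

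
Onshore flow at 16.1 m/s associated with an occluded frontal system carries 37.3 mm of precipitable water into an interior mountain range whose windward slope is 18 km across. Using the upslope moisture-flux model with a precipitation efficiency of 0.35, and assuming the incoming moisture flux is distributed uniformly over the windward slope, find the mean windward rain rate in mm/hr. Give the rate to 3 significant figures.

R ≈ 42.0 mm/hr

Incoming column moisture flux per unit ridge length: F = V × PW = 16.1 × 37.3 = 600.53 mm·m/s.
Spread over the 18 km slope with efficiency ε = 0.35: R = ε·F/W = 0.35 × 600.53 / 18000 m = 1.168e-02 mm/s.
R = 1.168e-02 × 3600 = 42.0 mm/hr.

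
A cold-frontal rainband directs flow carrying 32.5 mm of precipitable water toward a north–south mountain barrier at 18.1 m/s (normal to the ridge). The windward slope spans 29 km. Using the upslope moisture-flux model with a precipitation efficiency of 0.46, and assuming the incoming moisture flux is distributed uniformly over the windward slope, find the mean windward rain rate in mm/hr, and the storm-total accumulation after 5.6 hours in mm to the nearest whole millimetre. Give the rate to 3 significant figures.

R ≈ 33.6 mm/hr; total ≈ 188 mm

Incoming column moisture flux per unit ridge length: F = V × PW = 18.1 × 32.5 = 588.25 mm·m/s.
Spread over the 29 km slope with efficiency ε = 0.46: R = ε·F/W = 0.46 × 588.25 / 29000 m = 9.331e-03 mm/s.
R = 9.331e-03 × 3600 = 33.6 mm/hr.
Over 5.6 h: total = 33.6 × 5.6 = 188.16 ≈ 188 mm.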